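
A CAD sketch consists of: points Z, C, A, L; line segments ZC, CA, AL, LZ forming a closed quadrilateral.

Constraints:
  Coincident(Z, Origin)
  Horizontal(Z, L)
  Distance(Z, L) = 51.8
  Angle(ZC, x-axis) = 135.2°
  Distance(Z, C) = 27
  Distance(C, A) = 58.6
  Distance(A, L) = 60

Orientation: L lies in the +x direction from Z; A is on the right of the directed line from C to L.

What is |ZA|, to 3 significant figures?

35.3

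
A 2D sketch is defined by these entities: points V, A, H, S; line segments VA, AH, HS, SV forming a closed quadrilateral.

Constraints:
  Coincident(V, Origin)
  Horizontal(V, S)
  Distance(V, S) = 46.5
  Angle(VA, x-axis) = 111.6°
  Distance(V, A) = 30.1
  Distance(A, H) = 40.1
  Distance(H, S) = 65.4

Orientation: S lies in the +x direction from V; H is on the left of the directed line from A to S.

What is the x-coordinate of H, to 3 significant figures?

15.8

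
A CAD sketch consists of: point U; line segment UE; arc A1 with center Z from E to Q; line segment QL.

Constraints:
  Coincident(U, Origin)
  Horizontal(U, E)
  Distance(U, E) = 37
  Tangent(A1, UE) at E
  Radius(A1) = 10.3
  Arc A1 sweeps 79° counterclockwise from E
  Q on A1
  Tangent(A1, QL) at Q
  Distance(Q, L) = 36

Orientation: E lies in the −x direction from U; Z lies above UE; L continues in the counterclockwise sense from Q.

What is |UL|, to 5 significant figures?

48.043

On A1, E sits at bearing -90° from Z; a 79° counterclockwise sweep puts Q at bearing -11°, so Q = Z + 10.3·(cos -11°, sin -11°) = (-26.889, 8.3347). Since A1 is tangent to QL there, ZQ ⟂ QL, so QL runs along (−sin -11°, cos -11°); with |QL| = 36.0, L = (-20.020, 43.673). Then |UL| = |L − U| = 48.043.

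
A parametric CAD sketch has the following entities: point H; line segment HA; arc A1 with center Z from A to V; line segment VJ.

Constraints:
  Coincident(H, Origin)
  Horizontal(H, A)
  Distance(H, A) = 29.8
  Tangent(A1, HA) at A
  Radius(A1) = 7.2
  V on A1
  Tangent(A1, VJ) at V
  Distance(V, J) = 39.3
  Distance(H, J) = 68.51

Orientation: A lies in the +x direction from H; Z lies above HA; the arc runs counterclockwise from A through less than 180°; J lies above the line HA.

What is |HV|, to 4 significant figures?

35.60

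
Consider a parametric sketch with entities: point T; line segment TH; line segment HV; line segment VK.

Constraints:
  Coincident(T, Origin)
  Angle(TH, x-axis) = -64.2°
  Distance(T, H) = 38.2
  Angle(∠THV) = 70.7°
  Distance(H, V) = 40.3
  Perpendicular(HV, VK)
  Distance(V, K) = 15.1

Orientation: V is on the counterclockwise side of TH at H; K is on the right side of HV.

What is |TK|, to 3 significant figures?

58.2

∠THV = 70.7°, so HV runs at -64.2° + (180° − 70.7°) = 45.1° from the x-axis; with |HV| = 40.3, V = H + 40.3·(cos 45.1°, sin 45.1°) = (45.1, -5.85). HV is perpendicular to VK; with |VK| = 15.1 on the right of HV, K = V + 15.1·(0.708, -0.706) = (55.8, -16.5). Then |TK| = |K − T| = 58.2.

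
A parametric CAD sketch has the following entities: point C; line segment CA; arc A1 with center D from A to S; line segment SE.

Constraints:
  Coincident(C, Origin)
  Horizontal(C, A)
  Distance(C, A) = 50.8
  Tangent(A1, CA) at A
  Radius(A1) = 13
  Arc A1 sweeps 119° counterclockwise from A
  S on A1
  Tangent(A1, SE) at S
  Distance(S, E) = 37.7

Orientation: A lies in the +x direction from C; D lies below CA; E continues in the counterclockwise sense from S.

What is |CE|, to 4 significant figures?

77.86

C is at the origin; C and A share the same y with |CA| = 50.8 and A on the +x side, so A = (50.80, 0.000). The tangent condition forces DA to be normal to CA, so D = A + (0, -13) = (50.80, -13.00). On A1, A sits at bearing 90° from D; a 119° counterclockwise sweep puts S at bearing 209°, so S = D + 13.0·(cos 209°, sin 209°) = (39.43, -19.30). The tangent condition forces DS to be normal to SE, so SE runs along (−sin 209°, cos 209°); with |SE| = 37.7, E = (57.71, -52.28). Then |CE| = |E − C| = 77.86.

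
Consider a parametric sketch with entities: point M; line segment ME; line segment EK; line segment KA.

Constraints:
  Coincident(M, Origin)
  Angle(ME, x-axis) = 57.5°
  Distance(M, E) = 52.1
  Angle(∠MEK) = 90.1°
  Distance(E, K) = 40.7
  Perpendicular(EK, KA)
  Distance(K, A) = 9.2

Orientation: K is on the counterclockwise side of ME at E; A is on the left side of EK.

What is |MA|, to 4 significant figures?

59.20

∠MEK = 90.1°, so EK runs at 57.5° + (180° − 90.1°) = 147.4° from the x-axis; with |EK| = 40.7, K = E + 40.7·(cos 147.4°, sin 147.4°) = (-6.295, 65.87). EK is perpendicular to KA; with |KA| = 9.2 on the left of EK, A = K + 9.2·(-0.5388, -0.8425) = (-11.25, 58.12). Then |MA| = |A − M| = 59.20.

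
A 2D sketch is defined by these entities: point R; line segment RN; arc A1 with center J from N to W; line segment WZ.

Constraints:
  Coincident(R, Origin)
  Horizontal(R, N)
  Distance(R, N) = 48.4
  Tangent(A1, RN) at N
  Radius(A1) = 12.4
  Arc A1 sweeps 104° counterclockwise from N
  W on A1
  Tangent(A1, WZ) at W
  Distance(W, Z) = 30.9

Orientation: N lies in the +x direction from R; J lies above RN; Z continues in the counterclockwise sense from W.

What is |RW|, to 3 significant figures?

62.4

A1 meets RN tangentially, so JN is at right angles to RN, so J = N + (0, 12.4) = (48.4, 12.4). On A1, N sits at bearing -90° from J; a 104° counterclockwise sweep puts W at bearing 14°, so W = J + 12.4·(cos 14°, sin 14°) = (60.4, 15.4). Then |RW| = |W − R| = 62.4.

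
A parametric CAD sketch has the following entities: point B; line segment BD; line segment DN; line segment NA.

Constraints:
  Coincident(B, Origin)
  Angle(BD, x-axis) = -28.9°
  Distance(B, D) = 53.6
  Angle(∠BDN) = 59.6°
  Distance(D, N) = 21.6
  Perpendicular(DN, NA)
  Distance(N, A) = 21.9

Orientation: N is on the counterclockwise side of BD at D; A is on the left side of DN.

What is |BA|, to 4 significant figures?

24.95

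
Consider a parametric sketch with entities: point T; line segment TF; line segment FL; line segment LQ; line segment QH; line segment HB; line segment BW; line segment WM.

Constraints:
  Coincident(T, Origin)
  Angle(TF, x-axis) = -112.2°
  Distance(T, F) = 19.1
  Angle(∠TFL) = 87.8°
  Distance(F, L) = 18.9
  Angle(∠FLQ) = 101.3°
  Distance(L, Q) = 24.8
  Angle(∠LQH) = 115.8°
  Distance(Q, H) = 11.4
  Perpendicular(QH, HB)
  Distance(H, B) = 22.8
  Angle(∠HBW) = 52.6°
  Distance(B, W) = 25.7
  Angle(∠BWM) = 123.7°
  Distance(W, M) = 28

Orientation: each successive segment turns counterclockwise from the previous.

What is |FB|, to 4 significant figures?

13.04

T is at the origin; TF runs at -112.2° with length 19.1, so F = (-7.217, -17.68). ∠TFL = 87.8° gives FL at -20.00° from the x-axis; with |FL| = 18.9, L = (10.54, -24.15). ∠FLQ = 101.3° gives LQ at 58.70° from the x-axis; with |LQ| = 24.8, Q = (23.43, -2.958). ∠LQH = 115.8° gives QH at 122.9° from the x-axis; with |QH| = 11.4, H = (17.24, 6.614). QH ⟂ HB, so HB runs at -147.1°; with |HB| = 22.8, B = (-1.908, -5.770). Then |FB| = |B − F| = 13.04.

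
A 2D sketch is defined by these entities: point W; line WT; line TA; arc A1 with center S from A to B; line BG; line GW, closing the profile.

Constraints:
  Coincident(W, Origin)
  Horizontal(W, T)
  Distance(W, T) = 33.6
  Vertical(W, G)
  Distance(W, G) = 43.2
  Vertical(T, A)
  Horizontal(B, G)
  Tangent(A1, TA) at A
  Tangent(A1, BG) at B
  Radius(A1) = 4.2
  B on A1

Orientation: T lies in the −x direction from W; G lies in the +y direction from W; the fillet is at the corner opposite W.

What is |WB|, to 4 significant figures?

52.26

W is at the origin; W and T share the same y with |WT| = 33.6 and T on the −x side, so T = (-33.60, 0.000). WG is vertical with |WG| = 43.2 and G on the +y side, so G = (0.000, 43.20). The virtual corner opposite W is at (-33.60, 43.20). Tangency of A1 to TA means the radius SA is perpendicular to TA and the tangent condition forces SB to be normal to BG, with radius 4.2, so the center S sits 4.2 in from both sides at S = (-29.40, 39.00). That places the tangent points at A = (-33.60, 39.00) on TA and B = (-29.40, 43.20) on BG. Then |WB| = |B − W| = 52.26.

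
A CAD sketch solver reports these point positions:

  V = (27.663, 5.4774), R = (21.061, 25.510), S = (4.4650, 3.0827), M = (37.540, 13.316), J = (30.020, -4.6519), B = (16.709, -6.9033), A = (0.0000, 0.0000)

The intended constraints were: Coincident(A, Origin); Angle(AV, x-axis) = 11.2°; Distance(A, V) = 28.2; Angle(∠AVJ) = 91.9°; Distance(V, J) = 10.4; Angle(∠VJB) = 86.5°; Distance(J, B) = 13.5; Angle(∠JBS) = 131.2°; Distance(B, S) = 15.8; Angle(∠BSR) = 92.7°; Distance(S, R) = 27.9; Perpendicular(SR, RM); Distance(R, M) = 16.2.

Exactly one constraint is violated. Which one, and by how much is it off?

Distance(R, M) = 16.2 — off by 4.30.

A = (0.00, 0.00) ✓; AV at 11.20° ✓; |AV| = 28.20 ✓; ∠AVJ = 91.90° ✓; |VJ| = 10.40 ✓; ∠VJB = 86.50° ✓; |JB| = 13.50 ✓; ∠JBS = 131.2° ✓; |BS| = 15.80 ✓; ∠BSR = 92.70° ✓; |SR| = 27.90 ✓; ∠(SR, RM) = 90.00° ✓; |RM| = 20.50 ✗.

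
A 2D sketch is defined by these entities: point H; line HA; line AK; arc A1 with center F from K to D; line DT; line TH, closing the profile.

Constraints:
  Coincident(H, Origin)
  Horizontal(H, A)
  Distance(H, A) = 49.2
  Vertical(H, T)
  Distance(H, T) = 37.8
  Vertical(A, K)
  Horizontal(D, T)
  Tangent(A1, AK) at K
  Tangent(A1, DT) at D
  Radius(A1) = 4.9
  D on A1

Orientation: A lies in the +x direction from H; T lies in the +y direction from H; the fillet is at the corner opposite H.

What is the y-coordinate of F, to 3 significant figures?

32.9

H is at the origin; H and A share the same y with |HA| = 49.2 and A on the +x side, so A = (49.2, 0.00). HT is vertical with |HT| = 37.8 and T on the +y side, so T = (0.00, 37.8). The virtual corner opposite H is at (49.2, 37.8). Tangency of A1 to AK means the radius FK is perpendicular to AK and since A1 is tangent to DT there, FD ⟂ DT, with radius 4.9, so the center F sits 4.9 in from both sides at F = (44.3, 32.9). So F.y = 32.9.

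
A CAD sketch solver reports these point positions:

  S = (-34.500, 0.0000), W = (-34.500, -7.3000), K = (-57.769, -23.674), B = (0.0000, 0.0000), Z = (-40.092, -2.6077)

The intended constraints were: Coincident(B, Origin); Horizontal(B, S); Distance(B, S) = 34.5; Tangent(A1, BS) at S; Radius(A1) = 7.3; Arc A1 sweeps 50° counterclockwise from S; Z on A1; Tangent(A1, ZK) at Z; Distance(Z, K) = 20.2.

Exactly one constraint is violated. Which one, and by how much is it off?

Distance(Z, K) = 20.2 — off by 7.30.

B = (0.00, 0.00) ✓; B.y = 0.00, S.y = 0.00 ✓; |BS| = 34.50 ✓; ∠(WS, SB) = 90.00° ✓; |WS| = 7.300 ✓; bearing(W→Z) − bearing(W→S) = 50.00° ✓; |WZ| = 7.300 ✓; ∠(WZ, ZK) = 90.00° ✓; |ZK| = 27.50 ✗.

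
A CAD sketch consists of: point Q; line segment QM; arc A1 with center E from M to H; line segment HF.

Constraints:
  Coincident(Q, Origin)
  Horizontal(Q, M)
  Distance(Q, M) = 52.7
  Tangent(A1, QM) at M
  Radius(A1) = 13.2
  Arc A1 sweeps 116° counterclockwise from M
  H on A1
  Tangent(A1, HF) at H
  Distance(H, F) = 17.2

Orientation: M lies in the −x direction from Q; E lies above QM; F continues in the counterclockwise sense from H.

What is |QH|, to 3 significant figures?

45.0

A1 meets QM tangentially, so EM is at right angles to QM, so E = M + (0, 13.2) = (-52.7, 13.2). On A1, M sits at bearing -90° from E; a 116° counterclockwise sweep puts H at bearing 26°, so H = E + 13.2·(cos 26°, sin 26°) = (-40.8, 19.0). Then |QH| = |H − Q| = 45.0.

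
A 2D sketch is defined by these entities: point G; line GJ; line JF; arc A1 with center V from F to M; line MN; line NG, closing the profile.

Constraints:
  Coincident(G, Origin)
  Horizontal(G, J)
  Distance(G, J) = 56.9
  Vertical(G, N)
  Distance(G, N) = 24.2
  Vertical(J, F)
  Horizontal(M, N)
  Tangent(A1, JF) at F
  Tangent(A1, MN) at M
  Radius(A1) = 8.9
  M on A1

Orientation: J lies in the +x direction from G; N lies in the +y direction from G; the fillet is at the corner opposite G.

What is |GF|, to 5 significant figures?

58.921

G is at the origin; GJ is horizontal with |GJ| = 56.9 and J on the +x side, so J = (56.900, 0.0000). GN is vertical with |GN| = 24.2 and N on the +y side, so N = (0.0000, 24.200). The virtual corner opposite G is at (56.900, 24.200). The tangent condition forces VF to be normal to JF and A1 meets MN tangentially, so VM is at right angles to MN, with radius 8.9, so the center V sits 8.9 in from both sides at V = (48.000, 15.300). That places the tangent points at F = (56.900, 15.300) on JF and M = (48.000, 24.200) on MN. Then |GF| = |F − G| = 58.921.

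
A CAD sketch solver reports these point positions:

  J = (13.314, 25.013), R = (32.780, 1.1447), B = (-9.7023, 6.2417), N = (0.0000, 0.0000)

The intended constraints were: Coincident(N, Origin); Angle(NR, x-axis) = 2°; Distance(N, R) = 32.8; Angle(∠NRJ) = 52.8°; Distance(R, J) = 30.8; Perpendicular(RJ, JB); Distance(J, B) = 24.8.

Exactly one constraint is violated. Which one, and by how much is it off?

Distance(J, B) = 24.8 — off by 4.90.

N = (0.00, 0.00) ✓; NR at 2.000° ✓; |NR| = 32.80 ✓; ∠NRJ = 52.80° ✓; |RJ| = 30.80 ✓; ∠(RJ, JB) = 90.00° ✓; |JB| = 29.70 ✗.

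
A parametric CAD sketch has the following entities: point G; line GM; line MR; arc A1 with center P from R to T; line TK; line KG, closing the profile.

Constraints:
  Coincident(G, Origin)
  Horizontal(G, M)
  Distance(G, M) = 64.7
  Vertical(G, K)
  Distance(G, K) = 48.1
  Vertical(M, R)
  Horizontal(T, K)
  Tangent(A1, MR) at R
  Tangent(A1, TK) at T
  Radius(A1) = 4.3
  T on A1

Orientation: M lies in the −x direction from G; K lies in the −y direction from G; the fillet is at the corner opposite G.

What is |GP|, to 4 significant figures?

74.61

GK is vertical with |GK| = 48.1 and K on the −y side, so K = (0.000, -48.10). The virtual corner opposite G is at (-64.70, -48.10). Tangency of A1 to MR means the radius PR is perpendicular to MR and since A1 is tangent to TK there, PT ⟂ TK, with radius 4.3, so the center P sits 4.3 in from both sides at P = (-60.40, -43.80). Then |GP| = |P − G| = 74.61.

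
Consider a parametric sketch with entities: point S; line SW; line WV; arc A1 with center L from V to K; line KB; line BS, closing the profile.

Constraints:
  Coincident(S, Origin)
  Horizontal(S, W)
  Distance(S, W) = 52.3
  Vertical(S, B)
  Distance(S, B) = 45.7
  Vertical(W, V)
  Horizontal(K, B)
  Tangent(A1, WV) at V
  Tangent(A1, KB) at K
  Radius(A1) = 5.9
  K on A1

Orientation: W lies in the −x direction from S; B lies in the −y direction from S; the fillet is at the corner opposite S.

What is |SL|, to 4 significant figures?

61.13

S is at the origin; SW is horizontal with |SW| = 52.3 and W on the −x side, so W = (-52.30, 0.000). S and B share the same x with |SB| = 45.7 and B on the −y side, so B = (0.000, -45.70). The virtual corner opposite S is at (-52.30, -45.70). A1 meets WV tangentially, so LV is at right angles to WV and tangency of A1 to KB means the radius LK is perpendicular to KB, with radius 5.9, so the center L sits 5.9 in from both sides at L = (-46.40, -39.80). Then |SL| = |L − S| = 61.13.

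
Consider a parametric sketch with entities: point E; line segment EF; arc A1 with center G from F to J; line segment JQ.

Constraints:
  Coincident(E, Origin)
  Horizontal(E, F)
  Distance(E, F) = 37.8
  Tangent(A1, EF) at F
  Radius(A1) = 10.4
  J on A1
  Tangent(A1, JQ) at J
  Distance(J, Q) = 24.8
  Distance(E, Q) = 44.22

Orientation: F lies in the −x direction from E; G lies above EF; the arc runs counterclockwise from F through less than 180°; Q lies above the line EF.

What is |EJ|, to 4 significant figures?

29.25

Checks: |GJ| = 10.40 ✓; ∠(GJ, JQ) = 90.00° ✓; |JQ| = 24.80 ✓; |EQ| = 44.22 ✓.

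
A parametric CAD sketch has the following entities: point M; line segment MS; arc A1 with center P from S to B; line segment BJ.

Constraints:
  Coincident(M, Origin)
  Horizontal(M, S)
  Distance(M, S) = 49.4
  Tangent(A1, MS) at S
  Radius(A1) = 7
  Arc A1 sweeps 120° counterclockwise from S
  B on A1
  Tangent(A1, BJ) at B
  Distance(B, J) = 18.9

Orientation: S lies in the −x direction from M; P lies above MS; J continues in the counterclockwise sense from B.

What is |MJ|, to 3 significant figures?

59.2

On A1, S sits at bearing -90° from P; a 120° counterclockwise sweep puts B at bearing 30°, so B = P + 7.0·(cos 30°, sin 30°) = (-43.3, 10.5). Tangency of A1 to BJ means the radius PB is perpendicular to BJ, so BJ runs along (−sin 30°, cos 30°); with |BJ| = 18.9, J = (-52.8, 26.9). Then |MJ| = |J − M| = 59.2.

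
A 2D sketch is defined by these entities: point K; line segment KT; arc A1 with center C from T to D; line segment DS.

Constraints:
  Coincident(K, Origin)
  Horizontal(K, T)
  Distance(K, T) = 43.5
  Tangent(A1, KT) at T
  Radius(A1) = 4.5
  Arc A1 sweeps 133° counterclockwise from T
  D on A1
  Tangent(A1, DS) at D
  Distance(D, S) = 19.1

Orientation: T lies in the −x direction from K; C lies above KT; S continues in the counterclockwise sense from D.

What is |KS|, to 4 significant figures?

57.43

On A1, T sits at bearing -90° from C; a 133° counterclockwise sweep puts D at bearing 43°, so D = C + 4.5·(cos 43°, sin 43°) = (-40.21, 7.569). Since A1 is tangent to DS there, CD ⟂ DS, so DS runs along (−sin 43°, cos 43°); with |DS| = 19.1, S = (-53.24, 21.54). Then |KS| = |S − K| = 57.43.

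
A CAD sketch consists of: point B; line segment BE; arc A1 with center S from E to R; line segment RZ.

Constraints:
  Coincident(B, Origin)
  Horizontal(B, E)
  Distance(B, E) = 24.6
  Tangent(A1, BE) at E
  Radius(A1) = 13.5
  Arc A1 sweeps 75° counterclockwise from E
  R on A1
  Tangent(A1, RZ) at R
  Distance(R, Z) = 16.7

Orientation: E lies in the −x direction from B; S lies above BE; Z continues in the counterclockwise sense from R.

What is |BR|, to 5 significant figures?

15.289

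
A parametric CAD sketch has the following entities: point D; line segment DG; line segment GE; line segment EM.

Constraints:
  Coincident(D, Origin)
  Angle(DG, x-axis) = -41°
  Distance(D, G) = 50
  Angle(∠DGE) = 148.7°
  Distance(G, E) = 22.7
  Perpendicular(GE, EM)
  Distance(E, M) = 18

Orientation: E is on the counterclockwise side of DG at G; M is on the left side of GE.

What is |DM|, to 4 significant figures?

65.91

D is at the origin; DG runs at -41.0° with length 50.0, so G = 50.0·(cos -41.0°, sin -41.0°) = (37.74, -32.80). ∠DGE = 148.7°, so GE runs at -41.0° + (180° − 148.7°) = -9.700° from the x-axis; with |GE| = 22.7, E = G + 22.7·(cos -9.700°, sin -9.700°) = (60.11, -36.63). GE is perpendicular to EM; with |EM| = 18.0 on the left of GE, M = E + 18.0·(0.1685, 0.9857) = (63.14, -18.88). Then |DM| = |M − D| = 65.91.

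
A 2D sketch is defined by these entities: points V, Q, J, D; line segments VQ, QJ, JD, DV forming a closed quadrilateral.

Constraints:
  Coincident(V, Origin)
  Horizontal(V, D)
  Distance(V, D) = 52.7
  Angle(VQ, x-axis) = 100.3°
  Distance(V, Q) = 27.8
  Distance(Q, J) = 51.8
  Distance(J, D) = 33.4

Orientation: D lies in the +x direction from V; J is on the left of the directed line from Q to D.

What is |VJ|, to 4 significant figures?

56.95

V is at the origin; V and D share the same y with |VD| = 52.7 and D in +x, so D = (52.7, 0). VQ runs at 100.3° with |VQ| = 27.8, so Q = (-4.971, 27.35). J is determined by |QJ| = 51.8 and |JD| = 33.4 together: it lies at the intersection of circle(Q, 51.8) and circle(D, 33.4). With |QD| = 63.83, the foot of the radical line on QD is 44.19 from Q and the perpendicular offset is √(51.8² − 44.19²) = 27.02. Taking the left-of-QD solution: J = (46.54, 32.83).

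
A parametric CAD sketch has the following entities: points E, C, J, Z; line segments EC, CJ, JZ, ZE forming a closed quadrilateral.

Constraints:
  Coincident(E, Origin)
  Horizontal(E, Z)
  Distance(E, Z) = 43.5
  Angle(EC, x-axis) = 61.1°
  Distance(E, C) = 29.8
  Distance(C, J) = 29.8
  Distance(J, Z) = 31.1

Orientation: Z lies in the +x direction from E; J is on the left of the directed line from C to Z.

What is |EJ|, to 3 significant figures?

53.7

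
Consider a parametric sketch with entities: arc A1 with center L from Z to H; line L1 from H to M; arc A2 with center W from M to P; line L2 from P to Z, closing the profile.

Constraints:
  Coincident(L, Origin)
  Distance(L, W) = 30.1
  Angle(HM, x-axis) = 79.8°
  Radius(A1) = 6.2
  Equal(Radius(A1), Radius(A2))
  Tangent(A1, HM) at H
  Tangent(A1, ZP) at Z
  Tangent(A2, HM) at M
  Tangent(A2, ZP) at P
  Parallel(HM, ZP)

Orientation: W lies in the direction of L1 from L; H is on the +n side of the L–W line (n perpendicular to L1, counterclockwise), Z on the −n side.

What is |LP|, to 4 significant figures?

30.73

The slot axis is L1's direction at 79.8°, so u = (cos 79.8°, sin 79.8°) = (0.1771, 0.9842) and n = (−sin 79.8°, cos 79.8°) = (-0.9842, 0.1771). L is at the origin and W lies 30.1 along u from L, so W = 30.1·u = (5.330, 29.62). Tangency of A1 to both parallel lines with radius 6.2 puts H and Z at L ± 6.2·n: H = (-6.102, 1.098), Z = (6.102, -1.098). Equal radii place M and P the same way about W: M = W + 6.2·n = (-0.7718, 30.72), P = W − 6.2·n = (11.43, 28.53). Then |LP| = |P − L| = 30.73.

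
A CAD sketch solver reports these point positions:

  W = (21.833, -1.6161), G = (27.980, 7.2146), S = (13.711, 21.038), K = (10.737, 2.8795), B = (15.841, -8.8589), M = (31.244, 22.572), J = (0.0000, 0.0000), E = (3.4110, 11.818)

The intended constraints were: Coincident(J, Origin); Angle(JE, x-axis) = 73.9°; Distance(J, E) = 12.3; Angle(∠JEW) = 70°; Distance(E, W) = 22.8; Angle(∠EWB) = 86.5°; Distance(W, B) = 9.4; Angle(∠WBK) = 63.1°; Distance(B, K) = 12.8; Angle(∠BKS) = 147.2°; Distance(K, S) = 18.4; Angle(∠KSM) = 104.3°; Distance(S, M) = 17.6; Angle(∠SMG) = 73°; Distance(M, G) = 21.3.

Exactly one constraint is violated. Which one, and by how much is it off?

Distance(M, G) = 21.3 — off by 5.60.

J = (0.00, 0.00) ✓; JE at 73.90° ✓; |JE| = 12.30 ✓; ∠JEW = 70.00° ✓; |EW| = 22.80 ✓; ∠EWB = 86.50° ✓; |WB| = 9.400 ✓; ∠WBK = 63.10° ✓; |BK| = 12.80 ✓; ∠BKS = 147.2° ✓; |KS| = 18.40 ✓; ∠KSM = 104.3° ✓; |SM| = 17.60 ✓; ∠SMG = 73.00° ✓; |MG| = 15.70 ✗.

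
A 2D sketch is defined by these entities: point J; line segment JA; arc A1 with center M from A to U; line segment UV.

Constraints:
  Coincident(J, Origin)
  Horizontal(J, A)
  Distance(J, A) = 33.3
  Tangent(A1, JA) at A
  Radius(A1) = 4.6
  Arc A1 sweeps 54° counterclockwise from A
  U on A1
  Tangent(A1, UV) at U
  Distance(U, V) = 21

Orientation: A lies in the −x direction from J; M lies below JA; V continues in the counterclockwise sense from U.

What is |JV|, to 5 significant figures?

52.854

J is at the origin; J and A share the same y with |JA| = 33.3 and A on the −x side, so A = (-33.300, 0.0000). Tangency of A1 to JA means the radius MA is perpendicular to JA, so M = A + (0, -4.6) = (-33.300, -4.6000). On A1, A sits at bearing 90° from M; a 54° counterclockwise sweep puts U at bearing 144°, so U = M + 4.6·(cos 144°, sin 144°) = (-37.021, -1.8962). Tangency of A1 to UV means the radius MU is perpendicular to UV, so UV runs along (−sin 144°, cos 144°); with |UV| = 21.0, V = (-49.365, -18.886). Then |JV| = |V − J| = 52.854.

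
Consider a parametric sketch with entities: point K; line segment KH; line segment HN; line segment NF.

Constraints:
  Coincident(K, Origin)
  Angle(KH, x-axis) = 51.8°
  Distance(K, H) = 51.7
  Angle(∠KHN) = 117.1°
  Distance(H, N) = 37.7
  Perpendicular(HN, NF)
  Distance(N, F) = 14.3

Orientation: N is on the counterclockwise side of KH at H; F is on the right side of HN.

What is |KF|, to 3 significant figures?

86.0

K is at the origin; KH runs at 51.8° with length 51.7, so H = 51.7·(cos 51.8°, sin 51.8°) = (32.0, 40.6). ∠KHN = 117.1°, so HN runs at 51.8° + (180° − 117.1°) = 115° from the x-axis; with |HN| = 37.7, N = H + 37.7·(cos 115°, sin 115°) = (16.2, 74.9). HN ⟂ NF; with |NF| = 14.3 on the right of HN, F = N + 14.3·(0.909, 0.418) = (29.2, 80.9). Then |KF| = |F − K| = 86.0.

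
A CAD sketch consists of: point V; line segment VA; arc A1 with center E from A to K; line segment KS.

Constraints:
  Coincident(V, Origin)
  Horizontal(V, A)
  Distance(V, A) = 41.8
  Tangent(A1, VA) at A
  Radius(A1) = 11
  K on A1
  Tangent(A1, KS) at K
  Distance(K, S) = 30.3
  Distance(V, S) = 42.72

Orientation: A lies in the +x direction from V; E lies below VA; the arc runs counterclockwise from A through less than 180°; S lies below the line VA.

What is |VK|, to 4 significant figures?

32.24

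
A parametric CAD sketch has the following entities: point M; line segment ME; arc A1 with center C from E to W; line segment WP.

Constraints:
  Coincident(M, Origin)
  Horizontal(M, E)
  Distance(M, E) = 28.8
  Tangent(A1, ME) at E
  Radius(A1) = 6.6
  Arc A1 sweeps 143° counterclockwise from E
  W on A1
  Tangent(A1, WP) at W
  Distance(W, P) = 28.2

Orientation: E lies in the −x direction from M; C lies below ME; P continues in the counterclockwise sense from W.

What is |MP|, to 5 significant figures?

30.610

On A1, E sits at bearing 90° from C; a 143° counterclockwise sweep puts W at bearing 233°, so W = C + 6.6·(cos 233°, sin 233°) = (-32.772, -11.871). Since A1 is tangent to WP there, CW ⟂ WP, so WP runs along (−sin 233°, cos 233°); with |WP| = 28.2, P = (-10.250, -28.842). Then |MP| = |P − M| = 30.610.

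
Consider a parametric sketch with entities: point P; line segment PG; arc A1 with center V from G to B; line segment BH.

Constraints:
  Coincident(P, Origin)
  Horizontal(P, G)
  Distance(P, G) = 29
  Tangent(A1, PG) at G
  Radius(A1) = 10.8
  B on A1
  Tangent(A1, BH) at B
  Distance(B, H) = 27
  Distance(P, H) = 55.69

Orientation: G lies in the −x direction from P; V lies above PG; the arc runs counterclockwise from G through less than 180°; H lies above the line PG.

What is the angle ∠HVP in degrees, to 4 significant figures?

136.2°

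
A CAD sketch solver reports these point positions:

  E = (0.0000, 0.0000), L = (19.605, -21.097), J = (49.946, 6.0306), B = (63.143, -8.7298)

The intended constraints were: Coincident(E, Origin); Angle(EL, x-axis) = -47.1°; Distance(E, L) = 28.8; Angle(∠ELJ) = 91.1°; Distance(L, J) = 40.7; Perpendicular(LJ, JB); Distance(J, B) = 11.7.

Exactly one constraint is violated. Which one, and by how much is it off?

Distance(J, B) = 11.7 — off by 8.10.

E = (0.00, 0.00) ✓; EL at -47.10° ✓; |EL| = 28.80 ✓; ∠ELJ = 91.10° ✓; |LJ| = 40.70 ✓; ∠(LJ, JB) = 90.00° ✓; |JB| = 19.80 ✗.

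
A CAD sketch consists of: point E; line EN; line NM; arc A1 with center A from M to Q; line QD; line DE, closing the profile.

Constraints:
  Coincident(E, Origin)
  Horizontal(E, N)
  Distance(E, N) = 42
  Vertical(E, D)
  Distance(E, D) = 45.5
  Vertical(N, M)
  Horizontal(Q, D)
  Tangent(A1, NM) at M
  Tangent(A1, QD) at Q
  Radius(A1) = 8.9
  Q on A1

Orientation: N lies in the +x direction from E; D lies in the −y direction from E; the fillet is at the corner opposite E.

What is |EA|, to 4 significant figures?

49.35

E is at the origin; E and N share the same y with |EN| = 42.0 and N on the +x side, so N = (42.00, 0.000). E and D share the same x with |ED| = 45.5 and D on the −y side, so D = (0.000, -45.50). The virtual corner opposite E is at (42.00, -45.50). The tangent condition forces AM to be normal to NM and tangency of A1 to QD means the radius AQ is perpendicular to QD, with radius 8.9, so the center A sits 8.9 in from both sides at A = (33.10, -36.60). Then |EA| = |A − E| = 49.35.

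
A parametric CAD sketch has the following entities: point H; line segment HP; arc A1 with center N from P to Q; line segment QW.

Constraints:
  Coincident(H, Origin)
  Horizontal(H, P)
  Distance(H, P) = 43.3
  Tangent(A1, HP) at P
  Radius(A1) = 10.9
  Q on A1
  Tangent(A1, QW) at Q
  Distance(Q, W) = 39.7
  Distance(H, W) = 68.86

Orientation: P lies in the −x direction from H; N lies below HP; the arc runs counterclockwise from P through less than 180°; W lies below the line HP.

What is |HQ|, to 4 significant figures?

55.55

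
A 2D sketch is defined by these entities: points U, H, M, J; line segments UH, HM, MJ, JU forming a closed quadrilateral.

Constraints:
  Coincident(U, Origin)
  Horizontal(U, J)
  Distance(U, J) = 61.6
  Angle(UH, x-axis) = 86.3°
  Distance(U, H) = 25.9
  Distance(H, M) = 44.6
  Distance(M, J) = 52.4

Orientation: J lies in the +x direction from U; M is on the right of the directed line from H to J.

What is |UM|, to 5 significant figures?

21.330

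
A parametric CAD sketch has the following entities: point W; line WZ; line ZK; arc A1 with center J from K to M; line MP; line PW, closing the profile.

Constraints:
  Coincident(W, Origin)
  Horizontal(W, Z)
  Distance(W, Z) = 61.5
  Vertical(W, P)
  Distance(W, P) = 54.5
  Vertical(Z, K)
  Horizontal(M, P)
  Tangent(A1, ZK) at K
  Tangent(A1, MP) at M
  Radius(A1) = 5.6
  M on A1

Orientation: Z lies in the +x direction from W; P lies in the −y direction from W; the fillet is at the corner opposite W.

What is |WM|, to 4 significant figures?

78.07

W is at the origin; WZ is horizontal with |WZ| = 61.5 and Z on the +x side, so Z = (61.50, 0.000). W and P share the same x with |WP| = 54.5 and P on the −y side, so P = (0.000, -54.50). The virtual corner opposite W is at (61.50, -54.50). The tangent condition forces JK to be normal to ZK and tangency of A1 to MP means the radius JM is perpendicular to MP, with radius 5.6, so the center J sits 5.6 in from both sides at J = (55.90, -48.90). That places the tangent points at K = (61.50, -48.90) on ZK and M = (55.90, -54.50) on MP. Then |WM| = |M − W| = 78.07.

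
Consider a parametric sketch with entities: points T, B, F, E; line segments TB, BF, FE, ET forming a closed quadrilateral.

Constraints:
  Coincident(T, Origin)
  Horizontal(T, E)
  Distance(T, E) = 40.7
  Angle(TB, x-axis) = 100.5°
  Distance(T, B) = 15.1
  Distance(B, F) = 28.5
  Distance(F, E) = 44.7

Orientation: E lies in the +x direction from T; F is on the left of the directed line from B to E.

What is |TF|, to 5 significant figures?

39.918

T is at the origin; T and E share the same y with |TE| = 40.7 and E in +x, so E = (40.7, 0). TB runs at 100.5° with |TB| = 15.1, so B = (-2.7518, 14.847). F is determined by |BF| = 28.5 and |FE| = 44.7 together: it lies at the intersection of circle(B, 28.5) and circle(E, 44.7). With |BE| = 45.918, the foot of the radical line on BE is 10.047 from B and the perpendicular offset is √(28.5² − 10.047²) = 26.670. Taking the left-of-BE solution: F = (15.379, 36.837).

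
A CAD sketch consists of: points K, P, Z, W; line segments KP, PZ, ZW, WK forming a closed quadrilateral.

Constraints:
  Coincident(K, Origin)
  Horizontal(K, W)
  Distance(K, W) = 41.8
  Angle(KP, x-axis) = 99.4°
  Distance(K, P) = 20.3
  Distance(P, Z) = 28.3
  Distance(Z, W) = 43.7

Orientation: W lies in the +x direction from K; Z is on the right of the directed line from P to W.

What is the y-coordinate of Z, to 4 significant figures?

-8.188

K is at the origin; KW is horizontal with |KW| = 41.8 and W in +x, so W = (41.8, 0). KP runs at 99.4° with |KP| = 20.3, so P = (-3.316, 20.03). Z is determined by |PZ| = 28.3 and |ZW| = 43.7 together: it lies at the intersection of circle(P, 28.3) and circle(W, 43.7). With |PW| = 49.36, the foot of the radical line on PW is 13.45 from P and the perpendicular offset is √(28.3² − 13.45²) = 24.90. Taking the right-of-PW solution: Z = (-1.126, -8.188).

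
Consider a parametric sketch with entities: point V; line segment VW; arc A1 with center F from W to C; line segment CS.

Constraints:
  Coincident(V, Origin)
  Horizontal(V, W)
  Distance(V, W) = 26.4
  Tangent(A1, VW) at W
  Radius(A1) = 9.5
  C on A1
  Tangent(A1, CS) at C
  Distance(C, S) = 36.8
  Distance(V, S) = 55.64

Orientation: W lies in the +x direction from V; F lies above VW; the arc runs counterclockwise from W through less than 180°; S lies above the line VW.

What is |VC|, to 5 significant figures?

37.461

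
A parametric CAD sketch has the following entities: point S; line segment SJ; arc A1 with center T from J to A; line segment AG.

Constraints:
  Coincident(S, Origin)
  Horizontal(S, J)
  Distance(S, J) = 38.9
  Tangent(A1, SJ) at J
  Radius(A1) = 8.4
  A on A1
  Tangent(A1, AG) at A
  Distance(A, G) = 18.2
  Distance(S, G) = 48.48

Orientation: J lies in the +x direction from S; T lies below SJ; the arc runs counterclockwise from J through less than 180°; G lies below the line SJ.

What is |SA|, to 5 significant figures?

33.577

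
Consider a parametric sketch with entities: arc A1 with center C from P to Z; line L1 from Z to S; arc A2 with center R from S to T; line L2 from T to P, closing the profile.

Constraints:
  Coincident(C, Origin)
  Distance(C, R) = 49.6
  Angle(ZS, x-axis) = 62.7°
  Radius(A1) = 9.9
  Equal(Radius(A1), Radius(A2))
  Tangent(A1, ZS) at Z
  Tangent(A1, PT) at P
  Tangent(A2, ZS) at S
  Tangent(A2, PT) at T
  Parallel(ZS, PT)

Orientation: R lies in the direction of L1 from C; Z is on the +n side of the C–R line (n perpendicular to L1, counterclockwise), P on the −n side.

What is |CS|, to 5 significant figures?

50.578

The slot axis is L1's direction at 62.7°, so u = (cos 62.7°, sin 62.7°) = (0.45865, 0.88862) and n = (−sin 62.7°, cos 62.7°) = (-0.88862, 0.45865). C is at the origin and R lies 49.6 along u from C, so R = 49.6·u = (22.749, 44.075). Tangency of A1 to both parallel lines with radius 9.9 puts Z and P at C ± 9.9·n: Z = (-8.7973, 4.5406), P = (8.7973, -4.5406). Equal radii place S and T the same way about R: S = R + 9.9·n = (13.952, 48.616), T = R − 9.9·n = (31.546, 39.535). Then |CS| = |S − C| = 50.578.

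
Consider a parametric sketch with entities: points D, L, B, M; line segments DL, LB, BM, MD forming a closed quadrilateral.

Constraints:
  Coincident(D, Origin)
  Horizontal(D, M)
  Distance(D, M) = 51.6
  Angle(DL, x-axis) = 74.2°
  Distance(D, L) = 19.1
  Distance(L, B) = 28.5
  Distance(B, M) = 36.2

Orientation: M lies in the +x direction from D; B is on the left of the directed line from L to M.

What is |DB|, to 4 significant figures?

43.28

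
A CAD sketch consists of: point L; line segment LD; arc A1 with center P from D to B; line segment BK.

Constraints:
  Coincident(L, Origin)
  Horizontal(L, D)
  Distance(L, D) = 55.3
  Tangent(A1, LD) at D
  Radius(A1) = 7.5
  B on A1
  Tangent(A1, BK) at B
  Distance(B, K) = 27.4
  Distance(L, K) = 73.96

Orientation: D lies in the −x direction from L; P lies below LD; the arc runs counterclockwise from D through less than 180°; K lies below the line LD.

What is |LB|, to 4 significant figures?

63.11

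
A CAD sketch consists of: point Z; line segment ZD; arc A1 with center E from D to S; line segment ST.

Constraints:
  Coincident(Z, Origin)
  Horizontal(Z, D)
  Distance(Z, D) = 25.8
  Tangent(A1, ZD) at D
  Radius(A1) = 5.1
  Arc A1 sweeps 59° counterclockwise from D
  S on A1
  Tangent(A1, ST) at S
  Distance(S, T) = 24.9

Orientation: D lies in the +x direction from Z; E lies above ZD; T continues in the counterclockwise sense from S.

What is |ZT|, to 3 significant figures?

49.2

Z is at the origin; Z and D share the same y with |ZD| = 25.8 and D on the +x side, so D = (25.8, 0.00). A1 meets ZD tangentially, so ED is at right angles to ZD, so E = D + (0, 5.1) = (25.8, 5.10). On A1, D sits at bearing -90° from E; a 59° counterclockwise sweep puts S at bearing -31°, so S = E + 5.1·(cos -31°, sin -31°) = (30.2, 2.47). The tangent condition forces ES to be normal to ST, so ST runs along (−sin -31°, cos -31°); with |ST| = 24.9, T = (43.0, 23.8). Then |ZT| = |T − Z| = 49.2.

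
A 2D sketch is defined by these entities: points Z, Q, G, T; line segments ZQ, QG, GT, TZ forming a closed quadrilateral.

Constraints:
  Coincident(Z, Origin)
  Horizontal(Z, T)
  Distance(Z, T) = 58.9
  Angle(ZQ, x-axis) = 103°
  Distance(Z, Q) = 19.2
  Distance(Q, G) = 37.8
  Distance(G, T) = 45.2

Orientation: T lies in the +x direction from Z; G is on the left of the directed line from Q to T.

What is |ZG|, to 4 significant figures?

45.82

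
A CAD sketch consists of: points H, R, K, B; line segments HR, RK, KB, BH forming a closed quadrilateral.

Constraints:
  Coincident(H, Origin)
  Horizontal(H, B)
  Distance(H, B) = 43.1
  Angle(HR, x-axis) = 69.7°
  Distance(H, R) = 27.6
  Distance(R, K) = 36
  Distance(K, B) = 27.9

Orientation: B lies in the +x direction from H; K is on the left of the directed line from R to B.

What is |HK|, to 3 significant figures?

53.3

Checks: |RK| = 36.00 ✓; |KB| = 27.90 ✓.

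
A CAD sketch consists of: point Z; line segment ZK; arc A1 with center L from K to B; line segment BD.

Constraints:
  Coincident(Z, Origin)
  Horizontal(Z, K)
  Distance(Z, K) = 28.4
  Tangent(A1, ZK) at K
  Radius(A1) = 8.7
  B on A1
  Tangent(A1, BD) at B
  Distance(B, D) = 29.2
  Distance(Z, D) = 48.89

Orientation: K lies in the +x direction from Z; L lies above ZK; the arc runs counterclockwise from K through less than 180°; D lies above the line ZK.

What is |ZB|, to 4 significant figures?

38.40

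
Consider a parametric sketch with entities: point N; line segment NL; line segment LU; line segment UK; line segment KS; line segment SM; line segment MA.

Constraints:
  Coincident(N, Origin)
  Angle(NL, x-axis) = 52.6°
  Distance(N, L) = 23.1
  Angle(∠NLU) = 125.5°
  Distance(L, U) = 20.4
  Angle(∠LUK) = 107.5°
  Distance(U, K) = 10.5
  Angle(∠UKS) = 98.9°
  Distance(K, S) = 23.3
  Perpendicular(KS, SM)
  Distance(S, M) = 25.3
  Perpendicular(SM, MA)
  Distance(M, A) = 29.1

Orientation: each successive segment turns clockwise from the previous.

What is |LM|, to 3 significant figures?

8.86

N is at the origin; NL runs at 52.6° with length 23.1, so L = (14.0, 18.4). ∠NLU = 125.5° gives LU at -1.90° from the x-axis; with |LU| = 20.4, U = (34.4, 17.7). ∠LUK = 107.5° gives UK at -74.4° from the x-axis; with |UK| = 10.5, K = (37.2, 7.56). ∠UKS = 98.9° gives KS at -156° from the x-axis; with |KS| = 23.3, S = (16.0, -2.10). The perpendicularity gives SM at right angles to KS, so SM runs at 114°; with |SM| = 25.3, M = (5.55, 20.9). Then |LM| = |M − L| = 8.86.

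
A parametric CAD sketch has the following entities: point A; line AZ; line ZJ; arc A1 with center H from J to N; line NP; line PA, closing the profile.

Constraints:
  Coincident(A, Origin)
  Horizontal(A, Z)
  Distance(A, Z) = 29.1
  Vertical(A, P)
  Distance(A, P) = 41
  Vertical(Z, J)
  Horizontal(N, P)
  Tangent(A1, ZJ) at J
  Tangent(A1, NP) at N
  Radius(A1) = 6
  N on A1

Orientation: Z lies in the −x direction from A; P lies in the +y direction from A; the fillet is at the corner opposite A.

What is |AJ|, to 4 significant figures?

45.52

The virtual corner opposite A is at (-29.10, 41.00). Tangency of A1 to ZJ means the radius HJ is perpendicular to ZJ and A1 meets NP tangentially, so HN is at right angles to NP, with radius 6.0, so the center H sits 6.0 in from both sides at H = (-23.10, 35.00). That places the tangent points at J = (-29.10, 35.00) on ZJ and N = (-23.10, 41.00) on NP. Then |AJ| = |J − A| = 45.52.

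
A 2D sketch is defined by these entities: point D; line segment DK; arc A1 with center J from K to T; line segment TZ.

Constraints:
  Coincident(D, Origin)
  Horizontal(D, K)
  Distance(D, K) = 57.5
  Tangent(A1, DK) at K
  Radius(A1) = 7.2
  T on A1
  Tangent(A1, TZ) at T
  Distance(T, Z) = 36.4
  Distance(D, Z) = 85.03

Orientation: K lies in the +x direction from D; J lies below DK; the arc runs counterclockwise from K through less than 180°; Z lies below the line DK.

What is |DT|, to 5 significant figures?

53.265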